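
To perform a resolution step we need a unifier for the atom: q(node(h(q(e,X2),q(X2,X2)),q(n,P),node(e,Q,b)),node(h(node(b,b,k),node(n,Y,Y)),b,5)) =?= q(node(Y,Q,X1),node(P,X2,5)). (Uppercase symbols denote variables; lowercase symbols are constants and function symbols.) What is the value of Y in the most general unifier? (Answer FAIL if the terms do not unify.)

h(q(e,b),q(b,b))

Decompose q/2: node(h(q(e,X2),q(X2,X2)),q(n,P),node(e,Q,b)) =?= node(Y,Q,X1),  node(h(node(b,b,k),node(n,Y,Y)),b,5) =?= node(P,X2,5).
Decompose node/3: h(q(e,X2),q(X2,X2)) =?= Y,  q(n,P) =?= Q,  node(e,Q,b) =?= X1.
Bind Y := h(q(e,X2),q(X2,X2)); substituting into the one remaining equation that mentions Y gives: node(h(node(b,b,k),node(n,h(q(e,X2),q(X2,X2)),h(q(e,X2),q(X2,X2)))),b,5) =?= node(P,X2,5).
Bind Q := q(n,P); substituting into the one remaining equation that mentions Q gives: node(e,q(n,P),b) =?= X1.
Bind X1 := node(e,q(n,P),b); no other remaining equation mentions X1.
Decompose node/3: h(node(b,b,k),node(n,h(q(e,X2),q(X2,X2)),h(q(e,X2),q(X2,X2)))) =?= P,  b =?= X2,  5 =?= 5.
Bind P := h(node(b,b,k),node(n,h(q(e,X2),q(X2,X2)),h(q(e,X2),q(X2,X2)))); no other remaining equation mentions P. Substituting into the earlier bindings gives Q := q(n,h(node(b,b,k),node(n,h(q(e,X2),q(X2,X2)),h(q(e,X2),q(X2,X2))))), X1 := node(e,q(n,h(node(b,b,k),node(n,h(q(e,X2),q(X2,X2)),h(q(e,X2),q(X2,X2))))),b).
Bind X2 := b; no other remaining equation mentions X2. Substituting into the earlier bindings gives Y := h(q(e,b),q(b,b)), Q := q(n,h(node(b,b,k),node(n,h(q(e,b),q(b,b)),h(q(e,b),q(b,b))))), X1 := node(e,q(n,h(node(b,b,k),node(n,h(q(e,b),q(b,b)),h(q(e,b),q(b,b))))),b), P := h(node(b,b,k),node(n,h(q(e,b),q(b,b)),h(q(e,b),q(b,b)))).
Delete trivial equation 5 =?= 5.
MGU = { Y := h(q(e,b),q(b,b)), Q := q(n,h(node(b,b,k),node(n,h(q(e,b),q(b,b)),h(q(e,b),q(b,b))))), X1 := node(e,q(n,h(node(b,b,k),node(n,h(q(e,b),q(b,b)),h(q(e,b),q(b,b))))),b), P := h(node(b,b,k),node(n,h(q(e,b),q(b,b)),h(q(e,b),q(b,b)))), X2 := b }, so Y := h(q(e,b),q(b,b)).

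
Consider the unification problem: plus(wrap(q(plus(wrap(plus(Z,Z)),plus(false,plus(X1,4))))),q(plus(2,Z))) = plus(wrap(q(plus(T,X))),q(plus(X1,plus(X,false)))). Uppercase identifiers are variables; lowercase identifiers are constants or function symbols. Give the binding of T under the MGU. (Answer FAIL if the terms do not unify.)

wrap(plus(plus(plus(false,plus(2,4)),false),plus(plus(false,plus(2,4)),false)))

Decompose plus/2: wrap(q(plus(wrap(plus(Z,Z)),plus(false,plus(X1,4))))) = wrap(q(plus(T,X))),  q(plus(2,Z)) = q(plus(X1,plus(X,false))).
Decompose wrap/1: q(plus(wrap(plus(Z,Z)),plus(false,plus(X1,4)))) = q(plus(T,X)).
Decompose q/1: plus(wrap(plus(Z,Z)),plus(false,plus(X1,4))) = plus(T,X).
Decompose plus/2: wrap(plus(Z,Z)) = T,  plus(false,plus(X1,4)) = X.
Bind T := wrap(plus(Z,Z)); no other remaining equation mentions T.
Bind X := plus(false,plus(X1,4)); substituting into the remaining equation gives: q(plus(2,Z)) = q(plus(X1,plus(plus(false,plus(X1,4)),false))).
Decompose q/1: plus(2,Z) = plus(X1,plus(plus(false,plus(X1,4)),false)).
Decompose plus/2: 2 = X1,  Z = plus(plus(false,plus(X1,4)),false).
Bind X1 := 2; substituting into the remaining equation gives: Z = plus(plus(false,plus(2,4)),false). Substituting into the earlier binding gives X := plus(false,plus(2,4)).
Bind Z := plus(plus(false,plus(2,4)),false). Substituting into the earlier binding gives T := wrap(plus(plus(plus(false,plus(2,4)),false),plus(plus(false,plus(2,4)),false))).
MGU = { T ↦ wrap(plus(plus(plus(false,plus(2,4)),false),plus(plus(false,plus(2,4)),false))), X ↦ plus(false,plus(2,4)), X1 ↦ 2, Z ↦ plus(plus(false,plus(2,4)),false) }, so T ↦ wrap(plus(plus(plus(false,plus(2,4)),false),plus(plus(false,plus(2,4)),false))).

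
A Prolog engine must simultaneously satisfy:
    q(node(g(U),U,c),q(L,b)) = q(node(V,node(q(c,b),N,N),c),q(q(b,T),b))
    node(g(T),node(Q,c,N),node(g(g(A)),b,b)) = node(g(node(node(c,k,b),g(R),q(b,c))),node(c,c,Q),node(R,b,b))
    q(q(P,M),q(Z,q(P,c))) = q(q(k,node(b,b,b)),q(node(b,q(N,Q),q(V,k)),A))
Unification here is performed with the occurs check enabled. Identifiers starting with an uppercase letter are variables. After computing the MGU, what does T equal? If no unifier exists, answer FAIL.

node(node(c,k,b),g(g(g(q(k,c)))),q(b,c))

Decompose q/2: node(g(U),U,c) = node(V,node(q(c,b),N,N),c),  q(L,b) = q(q(b,T),b).
Decompose node/3: g(U) = V,  U = node(q(c,b),N,N),  c = c.
Bind V := g(U); substituting into the one remaining equation that mentions V gives: q(q(P,M),q(Z,q(P,c))) = q(q(k,node(b,b,b)),q(node(b,q(N,Q),q(g(U),k)),A)).
Bind U := node(q(c,b),N,N); substituting into the one remaining equation that mentions U gives: q(q(P,M),q(Z,q(P,c))) = q(q(k,node(b,b,b)),q(node(b,q(N,Q),q(g(node(q(c,b),N,N)),k)),A)). Substituting into the earlier binding gives V := g(node(q(c,b),N,N)).
Delete trivial equation c = c.
Decompose q/2: L = q(b,T),  b = b.
Bind L := q(b,T); no other remaining equation mentions L.
Delete trivial equation b = b.
Decompose node/3: g(T) = g(node(node(c,k,b),g(R),q(b,c))),  node(Q,c,N) = node(c,c,Q),  node(g(g(A)),b,b) = node(R,b,b).
Decompose g/1: T = node(node(c,k,b),g(R),q(b,c)).
Bind T := node(node(c,k,b),g(R),q(b,c)); no other remaining equation mentions T. Substituting into the earlier binding gives L := q(b,node(node(c,k,b),g(R),q(b,c))).
Decompose node/3: Q = c,  c = c,  N = Q.
Bind Q := c; substituting into the 2 remaining equations that mention Q gives: N = c,  q(q(P,M),q(Z,q(P,c))) = q(q(k,node(b,b,b)),q(node(b,q(N,c),q(g(node(q(c,b),N,N)),k)),A)).
Delete trivial equation c = c.
Bind N := c; substituting into the one remaining equation that mentions N gives: q(q(P,M),q(Z,q(P,c))) = q(q(k,node(b,b,b)),q(node(b,q(c,c),q(g(node(q(c,b),c,c)),k)),A)). Substituting into the earlier bindings gives V := g(node(q(c,b),c,c)), U := node(q(c,b),c,c).
Decompose node/3: g(g(A)) = R,  b = b,  b = b.
Bind R := g(g(A)); no other remaining equation mentions R. Substituting into the earlier bindings gives L := q(b,node(node(c,k,b),g(g(g(A))),q(b,c))), T := node(node(c,k,b),g(g(g(A))),q(b,c)).
Delete trivial equation b = b.
Delete trivial equation b = b.
Decompose q/2: q(P,M) = q(k,node(b,b,b)),  q(Z,q(P,c)) = q(node(b,q(c,c),q(g(node(q(c,b),c,c)),k)),A).
Decompose q/2: P = k,  M = node(b,b,b).
Bind P := k; substituting into the one remaining equation that mentions P gives: q(Z,q(k,c)) = q(node(b,q(c,c),q(g(node(q(c,b),c,c)),k)),A).
Bind M := node(b,b,b); no other remaining equation mentions M.
Decompose q/2: Z = node(b,q(c,c),q(g(node(q(c,b),c,c)),k)),  q(k,c) = A.
Bind Z := node(b,q(c,c),q(g(node(q(c,b),c,c)),k)); no other remaining equation mentions Z.
Bind A := q(k,c). Substituting into the earlier bindings gives L := q(b,node(node(c,k,b),g(g(g(q(k,c)))),q(b,c))), T := node(node(c,k,b),g(g(g(q(k,c)))),q(b,c)), R := g(g(q(k,c))).
MGU = { V ↦ g(node(q(c,b),c,c)), U ↦ node(q(c,b),c,c), L ↦ q(b,node(node(c,k,b),g(g(g(q(k,c)))),q(b,c))), T ↦ node(node(c,k,b),g(g(g(q(k,c)))),q(b,c)), Q ↦ c, N ↦ c, R ↦ g(g(q(k,c))), P ↦ k, M ↦ node(b,b,b), Z ↦ node(b,q(c,c),q(g(node(q(c,b),c,c)),k)), A ↦ q(k,c) }, so T ↦ node(node(c,k,b),g(g(g(q(k,c)))),q(b,c)).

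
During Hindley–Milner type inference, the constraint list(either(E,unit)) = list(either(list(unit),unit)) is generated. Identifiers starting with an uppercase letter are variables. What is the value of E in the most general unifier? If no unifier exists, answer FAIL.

list(unit)

Decompose list/1: either(E,unit) = either(list(unit),unit).
Decompose either/2: E = list(unit),  unit = unit.
Bind E := list(unit); no other remaining equation mentions E.
Delete trivial equation unit = unit.
MGU = { E ↦ list(unit) }, so E ↦ list(unit).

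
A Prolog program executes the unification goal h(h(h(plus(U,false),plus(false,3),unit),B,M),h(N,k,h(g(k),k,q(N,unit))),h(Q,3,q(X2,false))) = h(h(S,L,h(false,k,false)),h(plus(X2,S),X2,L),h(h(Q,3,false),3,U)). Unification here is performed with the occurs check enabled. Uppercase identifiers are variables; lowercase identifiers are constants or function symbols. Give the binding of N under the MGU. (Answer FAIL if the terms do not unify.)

FAIL

Decompose h/3: h(h(plus(U,false),plus(false,3),unit),B,M) = h(S,L,h(false,k,false)),  h(N,k,h(g(k),k,q(N,unit))) = h(plus(X2,S),X2,L),  h(Q,3,q(X2,false)) = h(h(Q,3,false),3,U).
Decompose h/3: h(plus(U,false),plus(false,3),unit) = S,  B = L,  M = h(false,k,false).
Bind S := h(plus(U,false),plus(false,3),unit); substituting into the one remaining equation that mentions S gives: h(N,k,h(g(k),k,q(N,unit))) = h(plus(X2,h(plus(U,false),plus(false,3),unit)),X2,L).
Bind B := L; no other remaining equation mentions B.
Bind M := h(false,k,false); no other remaining equation mentions M.
Decompose h/3: N = plus(X2,h(plus(U,false),plus(false,3),unit)),  k = X2,  h(g(k),k,q(N,unit)) = L.
Bind N := plus(X2,h(plus(U,false),plus(false,3),unit)); substituting into the one remaining equation that mentions N gives: h(g(k),k,q(plus(X2,h(plus(U,false),plus(false,3),unit)),unit)) = L.
Bind X2 := k; substituting into the remaining equations gives: h(g(k),k,q(plus(k,h(plus(U,false),plus(false,3),unit)),unit)) = L,  h(Q,3,q(k,false)) = h(h(Q,3,false),3,U). Substituting into the earlier binding gives N := plus(k,h(plus(U,false),plus(false,3),unit)).
Bind L := h(g(k),k,q(plus(k,h(plus(U,false),plus(false,3),unit)),unit)); no other remaining equation mentions L. Substituting into the earlier binding gives B := h(g(k),k,q(plus(k,h(plus(U,false),plus(false,3),unit)),unit)).
Decompose h/3: Q = h(Q,3,false),  3 = 3,  q(k,false) = U.
Occurs check fails: Q occurs in h(Q,3,false); the equation Q = h(Q,3,false) has no finite solution.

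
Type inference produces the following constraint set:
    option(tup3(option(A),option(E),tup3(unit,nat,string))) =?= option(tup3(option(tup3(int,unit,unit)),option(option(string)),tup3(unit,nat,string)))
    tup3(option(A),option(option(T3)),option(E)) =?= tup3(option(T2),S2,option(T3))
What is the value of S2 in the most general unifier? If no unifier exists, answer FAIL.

option(option(option(string)))

Decompose option/1: tup3(option(A),option(E),tup3(unit,nat,string)) =?= tup3(option(tup3(int,unit,unit)),option(option(string)),tup3(unit,nat,string)).
Decompose tup3/3: option(A) =?= option(tup3(int,unit,unit)),  option(E) =?= option(option(string)),  tup3(unit,nat,string) =?= tup3(unit,nat,string).
Decompose option/1: A =?= tup3(int,unit,unit).
Bind A := tup3(int,unit,unit); substituting into the one remaining equation that mentions A gives: tup3(option(tup3(int,unit,unit)),option(option(T3)),option(E)) =?= tup3(option(T2),S2,option(T3)).
Decompose option/1: E =?= option(string).
Bind E := option(string); substituting into the one remaining equation that mentions E gives: tup3(option(tup3(int,unit,unit)),option(option(T3)),option(option(string))) =?= tup3(option(T2),S2,option(T3)).
Delete trivial equation tup3(unit,nat,string) =?= tup3(unit,nat,string).
Decompose tup3/3: option(tup3(int,unit,unit)) =?= option(T2),  option(option(T3)) =?= S2,  option(option(string)) =?= option(T3).
Decompose option/1: tup3(int,unit,unit) =?= T2.
Bind T2 := tup3(int,unit,unit); no other remaining equation mentions T2.
Bind S2 := option(option(T3)); no other remaining equation mentions S2.
Decompose option/1: option(string) =?= T3.
Bind T3 := option(string). Substituting into the earlier binding gives S2 := option(option(option(string))).
MGU = { A ↦ tup3(int,unit,unit), E ↦ option(string), T2 ↦ tup3(int,unit,unit), S2 ↦ option(option(option(string))), T3 ↦ option(string) }, so S2 ↦ option(option(option(string))).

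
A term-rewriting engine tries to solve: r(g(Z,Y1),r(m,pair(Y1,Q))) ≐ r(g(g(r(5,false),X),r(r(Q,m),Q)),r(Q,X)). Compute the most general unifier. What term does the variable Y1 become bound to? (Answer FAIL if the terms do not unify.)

r(r(m,m),m)

Decompose r/2: g(Z,Y1) ≐ g(g(r(5,false),X),r(r(Q,m),Q)),  r(m,pair(Y1,Q)) ≐ r(Q,X).
Decompose g/2: Z ≐ g(r(5,false),X),  Y1 ≐ r(r(Q,m),Q).
Bind Z := g(r(5,false),X); no other remaining equation mentions Z.
Bind Y1 := r(r(Q,m),Q); substituting into the remaining equation gives: r(m,pair(r(r(Q,m),Q),Q)) ≐ r(Q,X).
Decompose r/2: m ≐ Q,  pair(r(r(Q,m),Q),Q) ≐ X.
Bind Q := m; substituting into the remaining equation gives: pair(r(r(m,m),m),m) ≐ X. Substituting into the earlier binding gives Y1 := r(r(m,m),m).
Bind X := pair(r(r(m,m),m),m). Substituting into the earlier binding gives Z := g(r(5,false),pair(r(r(m,m),m),m)).
MGU = { Z -> g(r(5,false),pair(r(r(m,m),m),m)), Y1 -> r(r(m,m),m), Q -> m, X -> pair(r(r(m,m),m),m) }, so Y1 -> r(r(m,m),m).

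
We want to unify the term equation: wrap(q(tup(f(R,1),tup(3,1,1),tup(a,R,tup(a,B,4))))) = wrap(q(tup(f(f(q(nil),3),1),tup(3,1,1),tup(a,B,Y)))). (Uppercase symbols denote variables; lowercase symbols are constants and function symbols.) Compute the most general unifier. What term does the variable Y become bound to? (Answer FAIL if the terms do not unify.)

tup(a,f(q(nil),3),4)

Decompose wrap/1: q(tup(f(R,1),tup(3,1,1),tup(a,R,tup(a,B,4)))) = q(tup(f(f(q(nil),3),1),tup(3,1,1),tup(a,B,Y))).
Decompose q/1: tup(f(R,1),tup(3,1,1),tup(a,R,tup(a,B,4))) = tup(f(f(q(nil),3),1),tup(3,1,1),tup(a,B,Y)).
Decompose tup/3: f(R,1) = f(f(q(nil),3),1),  tup(3,1,1) = tup(3,1,1),  tup(a,R,tup(a,B,4)) = tup(a,B,Y).
Decompose f/2: R = f(q(nil),3),  1 = 1.
Bind R := f(q(nil),3); substituting into the one remaining equation that mentions R gives: tup(a,f(q(nil),3),tup(a,B,4)) = tup(a,B,Y).
Delete trivial equation 1 = 1.
Delete trivial equation tup(3,1,1) = tup(3,1,1).
Decompose tup/3: a = a,  f(q(nil),3) = B,  tup(a,B,4) = Y.
Delete trivial equation a = a.
Bind B := f(q(nil),3); substituting into the remaining equation gives: tup(a,f(q(nil),3),4) = Y.
Bind Y := tup(a,f(q(nil),3),4).
MGU = { R ↦ f(q(nil),3), B ↦ f(q(nil),3), Y ↦ tup(a,f(q(nil),3),4) }, so Y ↦ tup(a,f(q(nil),3),4).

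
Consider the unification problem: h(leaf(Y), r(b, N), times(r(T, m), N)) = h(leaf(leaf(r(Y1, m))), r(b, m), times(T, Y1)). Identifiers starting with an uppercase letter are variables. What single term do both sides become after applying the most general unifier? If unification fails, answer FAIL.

FAIL

Decompose h/3: leaf(Y) = leaf(leaf(r(Y1, m))),  r(b, N) = r(b, m),  times(r(T, m), N) = times(T, Y1).
Decompose leaf/1: Y = leaf(r(Y1, m)).
Bind Y := leaf(r(Y1, m)); no other remaining equation mentions Y.
Decompose r/2: b = b,  N = m.
Delete trivial equation b = b.
Bind N := m; substituting into the remaining equation gives: times(r(T, m), m) = times(T, Y1).
Decompose times/2: r(T, m) = T,  m = Y1.
Occurs check fails: T occurs in r(T, m); the equation T = r(T, m) has no finite solution.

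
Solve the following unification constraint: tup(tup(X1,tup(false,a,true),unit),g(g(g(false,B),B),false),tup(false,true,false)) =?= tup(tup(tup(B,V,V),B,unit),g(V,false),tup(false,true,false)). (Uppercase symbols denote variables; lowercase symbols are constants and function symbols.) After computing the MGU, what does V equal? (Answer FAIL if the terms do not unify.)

Decompose tup/3: tup(X1,tup(false,a,true),unit) =?= tup(tup(B,V,V),B,unit),  g(g(g(false,B),B),false) =?= g(V,false),  tup(false,true,false) =?= tup(false,true,false).
Decompose tup/3: X1 =?= tup(B,V,V),  tup(false,a,true) =?= B,  unit =?= unit.
Bind X1 := tup(B,V,V); no other remaining equation mentions X1.
Bind B := tup(false,a,true); substituting into the one remaining equation that mentions B gives: g(g(g(false,tup(false,a,true)),tup(false,a,true)),false) =?= g(V,false). Substituting into the earlier binding gives X1 := tup(tup(false,a,true),V,V).
Delete trivial equation unit =?= unit.
Decompose g/2: g(g(false,tup(false,a,true)),tup(false,a,true)) =?= V,  false =?= false.
Bind V := g(g(false,tup(false,a,true)),tup(false,a,true)); no other remaining equation mentions V. Substituting into the earlier binding gives X1 := tup(tup(false,a,true),g(g(false,tup(false,a,true)),tup(false,a,true)),g(g(false,tup(false,a,true)),tup(false,a,true))).
Delete trivial equation false =?= false.
Delete trivial equation tup(false,true,false) =?= tup(false,true,false).
MGU = { X1 -> tup(tup(false,a,true),g(g(false,tup(false,a,true)),tup(false,a,true)),g(g(false,tup(false,a,true)),tup(false,a,true))), B -> tup(false,a,true), V -> g(g(false,tup(false,a,true)),tup(false,a,true)) }, so V -> g(g(false,tup(false,a,true)),tup(false,a,true)).

g(g(false,tup(false,a,true)),tup(false,a,true))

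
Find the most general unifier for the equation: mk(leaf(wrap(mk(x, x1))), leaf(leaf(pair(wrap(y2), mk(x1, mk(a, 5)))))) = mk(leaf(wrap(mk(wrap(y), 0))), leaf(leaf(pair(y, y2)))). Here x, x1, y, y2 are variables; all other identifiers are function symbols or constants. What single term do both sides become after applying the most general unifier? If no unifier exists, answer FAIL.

mk(leaf(wrap(mk(wrap(wrap(mk(0, mk(a, 5)))), 0))), leaf(leaf(pair(wrap(mk(0, mk(a, 5))), mk(0, mk(a, 5))))))

Decompose mk/2: leaf(wrap(mk(x, x1))) = leaf(wrap(mk(wrap(y), 0))),  leaf(leaf(pair(wrap(y2), mk(x1, mk(a, 5))))) = leaf(leaf(pair(y, y2))).
Decompose leaf/1: wrap(mk(x, x1)) = wrap(mk(wrap(y), 0)).
Decompose wrap/1: mk(x, x1) = mk(wrap(y), 0).
Decompose mk/2: x = wrap(y),  x1 = 0.
Bind x := wrap(y); no other remaining equation mentions x.
Bind x1 := 0; substituting into the remaining equation gives: leaf(leaf(pair(wrap(y2), mk(0, mk(a, 5))))) = leaf(leaf(pair(y, y2))).
Decompose leaf/1: leaf(pair(wrap(y2), mk(0, mk(a, 5)))) = leaf(pair(y, y2)).
Decompose leaf/1: pair(wrap(y2), mk(0, mk(a, 5))) = pair(y, y2).
Decompose pair/2: wrap(y2) = y,  mk(0, mk(a, 5)) = y2.
Bind y := wrap(y2); no other remaining equation mentions y. Substituting into the earlier binding gives x := wrap(wrap(y2)).
Bind y2 := mk(0, mk(a, 5)). Substituting into the earlier bindings gives x := wrap(wrap(mk(0, mk(a, 5)))), y := wrap(mk(0, mk(a, 5))).
Applying the MGU to either side gives mk(leaf(wrap(mk(wrap(wrap(mk(0, mk(a, 5)))), 0))), leaf(leaf(pair(wrap(mk(0, mk(a, 5))), mk(0, mk(a, 5)))))).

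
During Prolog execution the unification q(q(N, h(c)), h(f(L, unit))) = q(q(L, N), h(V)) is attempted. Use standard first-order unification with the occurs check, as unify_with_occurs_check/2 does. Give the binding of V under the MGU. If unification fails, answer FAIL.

Decompose q/2: q(N, h(c)) = q(L, N),  h(f(L, unit)) = h(V).
Decompose q/2: N = L,  h(c) = N.
Bind N := L; substituting into the one remaining equation that mentions N gives: h(c) = L.
Bind L := h(c); substituting into the remaining equation gives: h(f(h(c), unit)) = h(V). Substituting into the earlier binding gives N := h(c).
Decompose h/1: f(h(c), unit) = V.
Bind V := f(h(c), unit).
MGU = { N -> h(c), L -> h(c), V -> f(h(c), unit) }, so V -> f(h(c), unit).

f(h(c), unit)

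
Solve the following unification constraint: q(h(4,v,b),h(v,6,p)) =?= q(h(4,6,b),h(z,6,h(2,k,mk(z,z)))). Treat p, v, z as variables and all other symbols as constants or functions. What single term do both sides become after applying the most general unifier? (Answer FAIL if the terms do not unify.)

Decompose q/2: h(4,v,b) =?= h(4,6,b),  h(v,6,p) =?= h(z,6,h(2,k,mk(z,z))).
Decompose h/3: 4 =?= 4,  v =?= 6,  b =?= b.
Delete trivial equation 4 =?= 4.
Bind v := 6; substituting into the one remaining equation that mentions v gives: h(6,6,p) =?= h(z,6,h(2,k,mk(z,z))).
Delete trivial equation b =?= b.
Decompose h/3: 6 =?= z,  6 =?= 6,  p =?= h(2,k,mk(z,z)).
Bind z := 6; substituting into the one remaining equation that mentions z gives: p =?= h(2,k,mk(6,6)).
Delete trivial equation 6 =?= 6.
Bind p := h(2,k,mk(6,6)).
Applying the MGU to either side gives q(h(4,6,b),h(6,6,h(2,k,mk(6,6)))).

q(h(4,6,b),h(6,6,h(2,k,mk(6,6))))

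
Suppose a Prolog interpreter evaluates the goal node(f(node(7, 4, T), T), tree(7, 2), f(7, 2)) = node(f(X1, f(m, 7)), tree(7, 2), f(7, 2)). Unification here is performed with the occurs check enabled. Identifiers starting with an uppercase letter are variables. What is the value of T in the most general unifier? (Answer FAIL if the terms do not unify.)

Decompose node/3: f(node(7, 4, T), T) = f(X1, f(m, 7)),  tree(7, 2) = tree(7, 2),  f(7, 2) = f(7, 2).
Decompose f/2: node(7, 4, T) = X1,  T = f(m, 7).
Bind X1 := node(7, 4, T); no other remaining equation mentions X1.
Bind T := f(m, 7); no other remaining equation mentions T. Substituting into the earlier binding gives X1 := node(7, 4, f(m, 7)).
Delete trivial equation tree(7, 2) = tree(7, 2).
Delete trivial equation f(7, 2) = f(7, 2).
MGU = { X1 ↦ node(7, 4, f(m, 7)), T ↦ f(m, 7) }, so T ↦ f(m, 7).

f(m, 7)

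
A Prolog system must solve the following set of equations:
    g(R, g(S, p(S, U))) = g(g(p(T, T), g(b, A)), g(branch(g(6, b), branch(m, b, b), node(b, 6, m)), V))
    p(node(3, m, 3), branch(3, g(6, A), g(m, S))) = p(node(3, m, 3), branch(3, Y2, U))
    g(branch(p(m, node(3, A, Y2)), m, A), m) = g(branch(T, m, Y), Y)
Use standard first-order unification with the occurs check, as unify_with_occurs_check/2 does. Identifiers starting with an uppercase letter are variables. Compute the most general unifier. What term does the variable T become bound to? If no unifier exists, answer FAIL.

p(m, node(3, m, g(6, m)))

Decompose g/2: R = g(p(T, T), g(b, A)),  g(S, p(S, U)) = g(branch(g(6, b), branch(m, b, b), node(b, 6, m)), V).
Bind R := g(p(T, T), g(b, A)); no other remaining equation mentions R.
Decompose g/2: S = branch(g(6, b), branch(m, b, b), node(b, 6, m)),  p(S, U) = V.
Bind S := branch(g(6, b), branch(m, b, b), node(b, 6, m)); substituting into the 2 remaining equations that mention S gives: p(branch(g(6, b), branch(m, b, b), node(b, 6, m)), U) = V,  p(node(3, m, 3), branch(3, g(6, A), g(m, branch(g(6, b), branch(m, b, b), node(b, 6, m))))) = p(node(3, m, 3), branch(3, Y2, U)).
Bind V := p(branch(g(6, b), branch(m, b, b), node(b, 6, m)), U); no other remaining equation mentions V.
Decompose p/2: node(3, m, 3) = node(3, m, 3),  branch(3, g(6, A), g(m, branch(g(6, b), branch(m, b, b), node(b, 6, m)))) = branch(3, Y2, U).
Delete trivial equation node(3, m, 3) = node(3, m, 3).
Decompose branch/3: 3 = 3,  g(6, A) = Y2,  g(m, branch(g(6, b), branch(m, b, b), node(b, 6, m))) = U.
Delete trivial equation 3 = 3.
Bind Y2 := g(6, A); substituting into the one remaining equation that mentions Y2 gives: g(branch(p(m, node(3, A, g(6, A))), m, A), m) = g(branch(T, m, Y), Y).
Bind U := g(m, branch(g(6, b), branch(m, b, b), node(b, 6, m))); no other remaining equation mentions U. Substituting into the earlier binding gives V := p(branch(g(6, b), branch(m, b, b), node(b, 6, m)), g(m, branch(g(6, b), branch(m, b, b), node(b, 6, m)))).
Decompose g/2: branch(p(m, node(3, A, g(6, A))), m, A) = branch(T, m, Y),  m = Y.
Decompose branch/3: p(m, node(3, A, g(6, A))) = T,  m = m,  A = Y.
Bind T := p(m, node(3, A, g(6, A))); no other remaining equation mentions T. Substituting into the earlier binding gives R := g(p(p(m, node(3, A, g(6, A))), p(m, node(3, A, g(6, A)))), g(b, A)).
Delete trivial equation m = m.
Bind A := Y; no other remaining equation mentions A. Substituting into the earlier bindings gives R := g(p(p(m, node(3, Y, g(6, Y))), p(m, node(3, Y, g(6, Y)))), g(b, Y)), Y2 := g(6, Y), T := p(m, node(3, Y, g(6, Y))).
Bind Y := m. Substituting into the earlier bindings gives R := g(p(p(m, node(3, m, g(6, m))), p(m, node(3, m, g(6, m)))), g(b, m)), Y2 := g(6, m), T := p(m, node(3, m, g(6, m))), A := m.
MGU = { R -> g(p(p(m, node(3, m, g(6, m))), p(m, node(3, m, g(6, m)))), g(b, m)), S -> branch(g(6, b), branch(m, b, b), node(b, 6, m)), V -> p(branch(g(6, b), branch(m, b, b), node(b, 6, m)), g(m, branch(g(6, b), branch(m, b, b), node(b, 6, m)))), Y2 -> g(6, m), U -> g(m, branch(g(6, b), branch(m, b, b), node(b, 6, m))), T -> p(m, node(3, m, g(6, m))), A -> m, Y -> m }, so T -> p(m, node(3, m, g(6, m))).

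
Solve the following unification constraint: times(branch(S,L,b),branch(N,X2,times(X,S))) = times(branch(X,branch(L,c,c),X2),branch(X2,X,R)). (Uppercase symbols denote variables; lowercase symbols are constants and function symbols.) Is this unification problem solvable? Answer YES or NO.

Decompose times/2: branch(S,L,b) = branch(X,branch(L,c,c),X2),  branch(N,X2,times(X,S)) = branch(X2,X,R).
Decompose branch/3: S = X,  L = branch(L,c,c),  b = X2.
Bind S := X; substituting into the one remaining equation that mentions S gives: branch(N,X2,times(X,X)) = branch(X2,X,R).
Occurs check fails: L occurs in branch(L,c,c); the equation L = branch(L,c,c) has no finite solution.

NO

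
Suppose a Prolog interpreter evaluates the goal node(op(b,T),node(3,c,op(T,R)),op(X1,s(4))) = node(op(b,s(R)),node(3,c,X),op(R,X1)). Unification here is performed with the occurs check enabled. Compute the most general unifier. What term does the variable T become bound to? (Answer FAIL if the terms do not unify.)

Decompose node/3: op(b,T) = op(b,s(R)),  node(3,c,op(T,R)) = node(3,c,X),  op(X1,s(4)) = op(R,X1).
Decompose op/2: b = b,  T = s(R).
Delete trivial equation b = b.
Bind T := s(R); substituting into the one remaining equation that mentions T gives: node(3,c,op(s(R),R)) = node(3,c,X).
Decompose node/3: 3 = 3,  c = c,  op(s(R),R) = X.
Delete trivial equation 3 = 3.
Delete trivial equation c = c.
Bind X := op(s(R),R); no other remaining equation mentions X.
Decompose op/2: X1 = R,  s(4) = X1.
Bind X1 := R; substituting into the remaining equation gives: s(4) = R.
Bind R := s(4). Substituting into the earlier bindings gives T := s(s(4)), X := op(s(s(4)),s(4)), X1 := s(4).
MGU = { T = s(s(4)), X = op(s(s(4)),s(4)), X1 = s(4), R = s(4) }, so T = s(s(4)).

s(s(4))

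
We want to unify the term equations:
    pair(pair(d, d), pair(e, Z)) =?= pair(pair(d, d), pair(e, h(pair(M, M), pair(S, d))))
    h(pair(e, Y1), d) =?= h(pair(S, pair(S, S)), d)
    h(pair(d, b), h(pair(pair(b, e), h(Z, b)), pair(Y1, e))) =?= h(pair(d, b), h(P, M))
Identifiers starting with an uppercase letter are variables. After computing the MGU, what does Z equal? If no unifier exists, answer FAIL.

Decompose pair/2: pair(d, d) =?= pair(d, d),  pair(e, Z) =?= pair(e, h(pair(M, M), pair(S, d))).
Delete trivial equation pair(d, d) =?= pair(d, d).
Decompose pair/2: e =?= e,  Z =?= h(pair(M, M), pair(S, d)).
Delete trivial equation e =?= e.
Bind Z := h(pair(M, M), pair(S, d)); substituting into the one remaining equation that mentions Z gives: h(pair(d, b), h(pair(pair(b, e), h(h(pair(M, M), pair(S, d)), b)), pair(Y1, e))) =?= h(pair(d, b), h(P, M)).
Decompose h/2: pair(e, Y1) =?= pair(S, pair(S, S)),  d =?= d.
Decompose pair/2: e =?= S,  Y1 =?= pair(S, S).
Bind S := e; substituting into the 2 remaining equations that mention S gives: Y1 =?= pair(e, e),  h(pair(d, b), h(pair(pair(b, e), h(h(pair(M, M), pair(e, d)), b)), pair(Y1, e))) =?= h(pair(d, b), h(P, M)). Substituting into the earlier binding gives Z := h(pair(M, M), pair(e, d)).
Bind Y1 := pair(e, e); substituting into the one remaining equation that mentions Y1 gives: h(pair(d, b), h(pair(pair(b, e), h(h(pair(M, M), pair(e, d)), b)), pair(pair(e, e), e))) =?= h(pair(d, b), h(P, M)).
Delete trivial equation d =?= d.
Decompose h/2: pair(d, b) =?= pair(d, b),  h(pair(pair(b, e), h(h(pair(M, M), pair(e, d)), b)), pair(pair(e, e), e)) =?= h(P, M).
Delete trivial equation pair(d, b) =?= pair(d, b).
Decompose h/2: pair(pair(b, e), h(h(pair(M, M), pair(e, d)), b)) =?= P,  pair(pair(e, e), e) =?= M.
Bind P := pair(pair(b, e), h(h(pair(M, M), pair(e, d)), b)); no other remaining equation mentions P.
Bind M := pair(pair(e, e), e). Substituting into the earlier bindings gives Z := h(pair(pair(pair(e, e), e), pair(pair(e, e), e)), pair(e, d)), P := pair(pair(b, e), h(h(pair(pair(pair(e, e), e), pair(pair(e, e), e)), pair(e, d)), b)).
MGU = { Z ↦ h(pair(pair(pair(e, e), e), pair(pair(e, e), e)), pair(e, d)), S ↦ e, Y1 ↦ pair(e, e), P ↦ pair(pair(b, e), h(h(pair(pair(pair(e, e), e), pair(pair(e, e), e)), pair(e, d)), b)), M ↦ pair(pair(e, e), e) }, so Z ↦ h(pair(pair(pair(e, e), e), pair(pair(e, e), e)), pair(e, d)).

h(pair(pair(pair(e, e), e), pair(pair(e, e), e)), pair(e, d))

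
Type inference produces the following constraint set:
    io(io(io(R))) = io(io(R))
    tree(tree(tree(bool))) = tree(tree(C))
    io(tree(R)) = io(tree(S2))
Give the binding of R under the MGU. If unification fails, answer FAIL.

Decompose io/1: io(io(R)) = io(R).
Decompose io/1: io(R) = R.
Occurs check fails: R occurs in io(R); the equation R = io(R) has no finite solution.

FAIL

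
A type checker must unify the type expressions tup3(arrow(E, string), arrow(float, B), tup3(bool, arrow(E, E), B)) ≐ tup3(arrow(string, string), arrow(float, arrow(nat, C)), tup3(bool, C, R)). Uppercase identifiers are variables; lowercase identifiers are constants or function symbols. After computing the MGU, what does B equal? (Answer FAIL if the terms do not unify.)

Decompose tup3/3: arrow(E, string) ≐ arrow(string, string),  arrow(float, B) ≐ arrow(float, arrow(nat, C)),  tup3(bool, arrow(E, E), B) ≐ tup3(bool, C, R).
Decompose arrow/2: E ≐ string,  string ≐ string.
Bind E := string; substituting into the one remaining equation that mentions E gives: tup3(bool, arrow(string, string), B) ≐ tup3(bool, C, R).
Delete trivial equation string ≐ string.
Decompose arrow/2: float ≐ float,  B ≐ arrow(nat, C).
Delete trivial equation float ≐ float.
Bind B := arrow(nat, C); substituting into the remaining equation gives: tup3(bool, arrow(string, string), arrow(nat, C)) ≐ tup3(bool, C, R).
Decompose tup3/3: bool ≐ bool,  arrow(string, string) ≐ C,  arrow(nat, C) ≐ R.
Delete trivial equation bool ≐ bool.
Bind C := arrow(string, string); substituting into the remaining equation gives: arrow(nat, arrow(string, string)) ≐ R. Substituting into the earlier binding gives B := arrow(nat, arrow(string, string)).
Bind R := arrow(nat, arrow(string, string)).
MGU = { E ↦ string, B ↦ arrow(nat, arrow(string, string)), C ↦ arrow(string, string), R ↦ arrow(nat, arrow(string, string)) }, so B ↦ arrow(nat, arrow(string, string)).

arrow(nat, arrow(string, string))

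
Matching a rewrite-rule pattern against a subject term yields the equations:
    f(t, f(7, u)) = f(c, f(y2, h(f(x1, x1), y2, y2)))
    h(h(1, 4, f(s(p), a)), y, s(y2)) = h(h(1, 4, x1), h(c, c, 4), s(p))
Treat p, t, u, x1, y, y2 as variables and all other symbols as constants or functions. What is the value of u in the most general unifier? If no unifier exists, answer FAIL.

Decompose f/2: t = c,  f(7, u) = f(y2, h(f(x1, x1), y2, y2)).
Bind t := c; no other remaining equation mentions t.
Decompose f/2: 7 = y2,  u = h(f(x1, x1), y2, y2).
Bind y2 := 7; substituting into the remaining equations gives: u = h(f(x1, x1), 7, 7),  h(h(1, 4, f(s(p), a)), y, s(7)) = h(h(1, 4, x1), h(c, c, 4), s(p)).
Bind u := h(f(x1, x1), 7, 7); no other remaining equation mentions u.
Decompose h/3: h(1, 4, f(s(p), a)) = h(1, 4, x1),  y = h(c, c, 4),  s(7) = s(p).
Decompose h/3: 1 = 1,  4 = 4,  f(s(p), a) = x1.
Delete trivial equation 1 = 1.
Delete trivial equation 4 = 4.
Bind x1 := f(s(p), a); no other remaining equation mentions x1. Substituting into the earlier binding gives u := h(f(f(s(p), a), f(s(p), a)), 7, 7).
Bind y := h(c, c, 4); no other remaining equation mentions y.
Decompose s/1: 7 = p.
Bind p := 7. Substituting into the earlier bindings gives u := h(f(f(s(7), a), f(s(7), a)), 7, 7), x1 := f(s(7), a).
MGU = { t ↦ c, y2 ↦ 7, u ↦ h(f(f(s(7), a), f(s(7), a)), 7, 7), x1 ↦ f(s(7), a), y ↦ h(c, c, 4), p ↦ 7 }, so u ↦ h(f(f(s(7), a), f(s(7), a)), 7, 7).

h(f(f(s(7), a), f(s(7), a)), 7, 7)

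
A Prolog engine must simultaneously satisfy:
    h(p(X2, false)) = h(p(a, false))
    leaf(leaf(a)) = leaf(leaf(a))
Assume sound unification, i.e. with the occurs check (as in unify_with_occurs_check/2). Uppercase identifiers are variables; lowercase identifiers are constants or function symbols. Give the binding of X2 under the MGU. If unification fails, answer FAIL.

a

Decompose h/1: p(X2, false) = p(a, false).
Decompose p/2: X2 = a,  false = false.
Bind X2 := a; no other remaining equation mentions X2.
Delete trivial equation false = false.
Delete trivial equation leaf(leaf(a)) = leaf(leaf(a)).
MGU = { X2 = a }, so X2 = a.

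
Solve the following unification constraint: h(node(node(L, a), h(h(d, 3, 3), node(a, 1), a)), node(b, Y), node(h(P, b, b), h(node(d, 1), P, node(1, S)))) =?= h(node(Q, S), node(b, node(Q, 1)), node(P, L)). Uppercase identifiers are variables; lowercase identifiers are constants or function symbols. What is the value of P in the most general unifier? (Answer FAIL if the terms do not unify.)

FAIL

Decompose h/3: node(node(L, a), h(h(d, 3, 3), node(a, 1), a)) =?= node(Q, S),  node(b, Y) =?= node(b, node(Q, 1)),  node(h(P, b, b), h(node(d, 1), P, node(1, S))) =?= node(P, L).
Decompose node/2: node(L, a) =?= Q,  h(h(d, 3, 3), node(a, 1), a) =?= S.
Bind Q := node(L, a); substituting into the one remaining equation that mentions Q gives: node(b, Y) =?= node(b, node(node(L, a), 1)).
Bind S := h(h(d, 3, 3), node(a, 1), a); substituting into the one remaining equation that mentions S gives: node(h(P, b, b), h(node(d, 1), P, node(1, h(h(d, 3, 3), node(a, 1), a)))) =?= node(P, L).
Decompose node/2: b =?= b,  Y =?= node(node(L, a), 1).
Delete trivial equation b =?= b.
Bind Y := node(node(L, a), 1); no other remaining equation mentions Y.
Decompose node/2: h(P, b, b) =?= P,  h(node(d, 1), P, node(1, h(h(d, 3, 3), node(a, 1), a))) =?= L.
Occurs check fails: P occurs in h(P, b, b); the equation P =?= h(P, b, b) has no finite solution.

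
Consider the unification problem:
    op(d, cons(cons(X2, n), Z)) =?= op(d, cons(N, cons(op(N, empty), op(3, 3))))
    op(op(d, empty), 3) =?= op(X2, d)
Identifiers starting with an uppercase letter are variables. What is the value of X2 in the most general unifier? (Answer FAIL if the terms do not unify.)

Decompose op/2: d =?= d,  cons(cons(X2, n), Z) =?= cons(N, cons(op(N, empty), op(3, 3))).
Delete trivial equation d =?= d.
Decompose cons/2: cons(X2, n) =?= N,  Z =?= cons(op(N, empty), op(3, 3)).
Bind N := cons(X2, n); substituting into the one remaining equation that mentions N gives: Z =?= cons(op(cons(X2, n), empty), op(3, 3)).
Bind Z := cons(op(cons(X2, n), empty), op(3, 3)); no other remaining equation mentions Z.
Decompose op/2: op(d, empty) =?= X2,  3 =?= d.
Bind X2 := op(d, empty); no other remaining equation mentions X2. Substituting into the earlier bindings gives N := cons(op(d, empty), n), Z := cons(op(cons(op(d, empty), n), empty), op(3, 3)).
Clash: constants 3 and d differ; no unifier exists.

FAIL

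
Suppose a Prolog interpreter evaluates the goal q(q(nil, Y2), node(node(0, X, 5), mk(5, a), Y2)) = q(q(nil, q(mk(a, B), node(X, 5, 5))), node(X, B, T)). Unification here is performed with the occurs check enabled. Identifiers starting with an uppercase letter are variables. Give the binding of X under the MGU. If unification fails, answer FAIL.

Decompose q/2: q(nil, Y2) = q(nil, q(mk(a, B), node(X, 5, 5))),  node(node(0, X, 5), mk(5, a), Y2) = node(X, B, T).
Decompose q/2: nil = nil,  Y2 = q(mk(a, B), node(X, 5, 5)).
Delete trivial equation nil = nil.
Bind Y2 := q(mk(a, B), node(X, 5, 5)); substituting into the remaining equation gives: node(node(0, X, 5), mk(5, a), q(mk(a, B), node(X, 5, 5))) = node(X, B, T).
Decompose node/3: node(0, X, 5) = X,  mk(5, a) = B,  q(mk(a, B), node(X, 5, 5)) = T.
Occurs check fails: X occurs in node(0, X, 5); the equation X = node(0, X, 5) has no finite solution.

FAIL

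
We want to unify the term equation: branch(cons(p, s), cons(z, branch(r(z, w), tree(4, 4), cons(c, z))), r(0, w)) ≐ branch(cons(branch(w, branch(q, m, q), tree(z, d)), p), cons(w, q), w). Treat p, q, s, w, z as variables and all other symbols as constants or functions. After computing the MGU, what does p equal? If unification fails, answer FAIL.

Decompose branch/3: cons(p, s) ≐ cons(branch(w, branch(q, m, q), tree(z, d)), p),  cons(z, branch(r(z, w), tree(4, 4), cons(c, z))) ≐ cons(w, q),  r(0, w) ≐ w.
Decompose cons/2: p ≐ branch(w, branch(q, m, q), tree(z, d)),  s ≐ p.
Bind p := branch(w, branch(q, m, q), tree(z, d)); substituting into the one remaining equation that mentions p gives: s ≐ branch(w, branch(q, m, q), tree(z, d)).
Bind s := branch(w, branch(q, m, q), tree(z, d)); no other remaining equation mentions s.
Decompose cons/2: z ≐ w,  branch(r(z, w), tree(4, 4), cons(c, z)) ≐ q.
Bind z := w; substituting into the one remaining equation that mentions z gives: branch(r(w, w), tree(4, 4), cons(c, w)) ≐ q. Substituting into the earlier bindings gives p := branch(w, branch(q, m, q), tree(w, d)), s := branch(w, branch(q, m, q), tree(w, d)).
Bind q := branch(r(w, w), tree(4, 4), cons(c, w)); no other remaining equation mentions q. Substituting into the earlier bindings gives p := branch(w, branch(branch(r(w, w), tree(4, 4), cons(c, w)), m, branch(r(w, w), tree(4, 4), cons(c, w))), tree(w, d)), s := branch(w, branch(branch(r(w, w), tree(4, 4), cons(c, w)), m, branch(r(w, w), tree(4, 4), cons(c, w))), tree(w, d)).
Occurs check fails: w occurs in r(0, w); the equation w ≐ r(0, w) has no finite solution.

FAIL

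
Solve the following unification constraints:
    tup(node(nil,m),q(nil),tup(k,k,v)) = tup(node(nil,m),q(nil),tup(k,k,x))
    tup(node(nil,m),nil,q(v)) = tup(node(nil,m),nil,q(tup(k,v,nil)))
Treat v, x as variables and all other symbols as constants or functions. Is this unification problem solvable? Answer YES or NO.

NO

Decompose tup/3: node(nil,m) = node(nil,m),  q(nil) = q(nil),  tup(k,k,v) = tup(k,k,x).
Delete trivial equation node(nil,m) = node(nil,m).
Delete trivial equation q(nil) = q(nil).
Decompose tup/3: k = k,  k = k,  v = x.
Delete trivial equation k = k.
Delete trivial equation k = k.
Bind v := x; substituting into the remaining equation gives: tup(node(nil,m),nil,q(x)) = tup(node(nil,m),nil,q(tup(k,x,nil))).
Decompose tup/3: node(nil,m) = node(nil,m),  nil = nil,  q(x) = q(tup(k,x,nil)).
Delete trivial equation node(nil,m) = node(nil,m).
Delete trivial equation nil = nil.
Decompose q/1: x = tup(k,x,nil).
Occurs check fails: x occurs in tup(k,x,nil); the equation x = tup(k,x,nil) has no finite solution.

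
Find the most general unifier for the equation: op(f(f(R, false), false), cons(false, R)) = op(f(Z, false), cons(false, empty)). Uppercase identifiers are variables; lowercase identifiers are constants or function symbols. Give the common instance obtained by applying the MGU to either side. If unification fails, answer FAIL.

op(f(f(empty, false), false), cons(false, empty))

Decompose op/2: f(f(R, false), false) = f(Z, false),  cons(false, R) = cons(false, empty).
Decompose f/2: f(R, false) = Z,  false = false.
Bind Z := f(R, false); no other remaining equation mentions Z.
Delete trivial equation false = false.
Decompose cons/2: false = false,  R = empty.
Delete trivial equation false = false.
Bind R := empty. Substituting into the earlier binding gives Z := f(empty, false).
Applying the MGU to either side gives op(f(f(empty, false), false), cons(false, empty)).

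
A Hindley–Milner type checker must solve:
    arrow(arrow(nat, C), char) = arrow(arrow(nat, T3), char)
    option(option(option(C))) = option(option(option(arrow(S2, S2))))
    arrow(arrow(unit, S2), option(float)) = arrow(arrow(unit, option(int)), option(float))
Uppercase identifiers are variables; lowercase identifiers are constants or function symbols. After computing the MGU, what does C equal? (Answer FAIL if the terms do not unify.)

Decompose arrow/2: arrow(nat, C) = arrow(nat, T3),  char = char.
Decompose arrow/2: nat = nat,  C = T3.
Delete trivial equation nat = nat.
Bind C := T3; substituting into the one remaining equation that mentions C gives: option(option(option(T3))) = option(option(option(arrow(S2, S2)))).
Delete trivial equation char = char.
Decompose option/1: option(option(T3)) = option(option(arrow(S2, S2))).
Decompose option/1: option(T3) = option(arrow(S2, S2)).
Decompose option/1: T3 = arrow(S2, S2).
Bind T3 := arrow(S2, S2); no other remaining equation mentions T3. Substituting into the earlier binding gives C := arrow(S2, S2).
Decompose arrow/2: arrow(unit, S2) = arrow(unit, option(int)),  option(float) = option(float).
Decompose arrow/2: unit = unit,  S2 = option(int).
Delete trivial equation unit = unit.
Bind S2 := option(int); no other remaining equation mentions S2. Substituting into the earlier bindings gives C := arrow(option(int), option(int)), T3 := arrow(option(int), option(int)).
Delete trivial equation option(float) = option(float).
MGU = { C := arrow(option(int), option(int)), T3 := arrow(option(int), option(int)), S2 := option(int) }, so C := arrow(option(int), option(int)).

arrow(option(int), option(int))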